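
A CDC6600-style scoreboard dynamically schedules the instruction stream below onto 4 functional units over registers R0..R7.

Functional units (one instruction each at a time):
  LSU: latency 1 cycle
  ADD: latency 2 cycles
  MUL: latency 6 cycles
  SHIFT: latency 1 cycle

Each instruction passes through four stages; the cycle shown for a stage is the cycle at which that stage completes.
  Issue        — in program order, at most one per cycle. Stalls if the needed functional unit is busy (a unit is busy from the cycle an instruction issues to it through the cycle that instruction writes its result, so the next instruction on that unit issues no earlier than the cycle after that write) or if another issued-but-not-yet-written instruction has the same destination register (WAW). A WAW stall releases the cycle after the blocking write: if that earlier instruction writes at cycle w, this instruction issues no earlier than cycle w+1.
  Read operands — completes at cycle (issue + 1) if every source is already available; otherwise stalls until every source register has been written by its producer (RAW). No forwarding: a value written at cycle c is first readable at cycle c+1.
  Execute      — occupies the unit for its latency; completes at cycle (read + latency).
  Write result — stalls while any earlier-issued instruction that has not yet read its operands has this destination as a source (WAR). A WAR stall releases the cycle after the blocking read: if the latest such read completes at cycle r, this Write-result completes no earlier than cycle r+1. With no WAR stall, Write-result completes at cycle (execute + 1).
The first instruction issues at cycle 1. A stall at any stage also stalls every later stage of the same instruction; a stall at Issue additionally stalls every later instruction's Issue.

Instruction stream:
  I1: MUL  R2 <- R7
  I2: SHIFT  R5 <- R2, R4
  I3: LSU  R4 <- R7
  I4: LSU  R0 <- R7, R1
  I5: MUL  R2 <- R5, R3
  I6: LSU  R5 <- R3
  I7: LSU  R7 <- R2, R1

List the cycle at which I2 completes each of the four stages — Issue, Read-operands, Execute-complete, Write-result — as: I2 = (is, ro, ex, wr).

I2 = (2, 10, 11, 12)

c1: I1→MUL
c2: I1 RO · I2→SHIFT
c3: I3→LSU
c4: I3 RO
c5: I3 EX
c8: I1 EX
c9: I1 WR R2
c10: I2 RO
c11: I2 EX · I3 WR R4
c12: I2 WR R5 · I4→LSU
c13: I4 RO · I5→MUL
c14: I4 EX · I5 RO
c15: I4 WR R0
c16: I6→LSU
c17: I6 RO
c18: I6 EX
c19: I6 WR R5
c20: I5 EX · I7→LSU
c21: I5 WR R2
c22: I7 RO
c23: I7 EX
c24: I7 WR R7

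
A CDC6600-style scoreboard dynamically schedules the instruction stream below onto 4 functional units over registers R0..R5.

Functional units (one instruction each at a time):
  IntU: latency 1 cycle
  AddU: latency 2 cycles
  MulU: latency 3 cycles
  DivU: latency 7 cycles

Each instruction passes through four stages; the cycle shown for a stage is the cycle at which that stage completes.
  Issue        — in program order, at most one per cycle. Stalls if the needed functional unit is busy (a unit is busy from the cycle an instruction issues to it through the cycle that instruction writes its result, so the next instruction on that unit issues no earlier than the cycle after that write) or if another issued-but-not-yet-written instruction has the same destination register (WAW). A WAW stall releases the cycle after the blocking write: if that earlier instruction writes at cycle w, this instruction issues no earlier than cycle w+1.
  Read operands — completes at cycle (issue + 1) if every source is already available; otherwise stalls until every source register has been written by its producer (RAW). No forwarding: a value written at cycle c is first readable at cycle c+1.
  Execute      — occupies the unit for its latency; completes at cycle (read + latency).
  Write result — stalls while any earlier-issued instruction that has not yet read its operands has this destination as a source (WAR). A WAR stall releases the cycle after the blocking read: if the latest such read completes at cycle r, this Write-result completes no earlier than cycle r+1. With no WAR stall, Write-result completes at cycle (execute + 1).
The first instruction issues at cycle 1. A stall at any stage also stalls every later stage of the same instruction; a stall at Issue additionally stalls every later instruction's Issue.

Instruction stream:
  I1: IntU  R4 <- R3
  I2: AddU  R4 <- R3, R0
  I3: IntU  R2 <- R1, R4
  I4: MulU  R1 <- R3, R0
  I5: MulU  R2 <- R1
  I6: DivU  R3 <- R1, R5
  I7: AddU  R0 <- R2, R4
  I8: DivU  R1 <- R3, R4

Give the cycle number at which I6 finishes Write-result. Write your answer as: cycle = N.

[1] I1 dispatched to IntU
[2] I1 operands ready
[3] I1 complete
[4] R4←I1
[5] I2 dispatched to AddU
[6] I2 operands ready, I3 dispatched to IntU
[7] I4 dispatched to MulU
[8] I2 complete, I4 operands ready
[9] R4←I2
[10] I3 operands ready
[11] I3 complete, I4 complete
[12] R2←I3, R1←I4
[13] I5 dispatched to MulU
[14] I5 operands ready, I6 dispatched to DivU
[15] I6 operands ready, I7 dispatched to AddU
[17] I5 complete
[18] R2←I5
[19] I7 operands ready
[21] I7 complete
[22] I6 complete, R0←I7
[23] R3←I6
[24] I8 dispatched to DivU
[25] I8 operands ready
[32] I8 complete
[33] R1←I8

cycle = 23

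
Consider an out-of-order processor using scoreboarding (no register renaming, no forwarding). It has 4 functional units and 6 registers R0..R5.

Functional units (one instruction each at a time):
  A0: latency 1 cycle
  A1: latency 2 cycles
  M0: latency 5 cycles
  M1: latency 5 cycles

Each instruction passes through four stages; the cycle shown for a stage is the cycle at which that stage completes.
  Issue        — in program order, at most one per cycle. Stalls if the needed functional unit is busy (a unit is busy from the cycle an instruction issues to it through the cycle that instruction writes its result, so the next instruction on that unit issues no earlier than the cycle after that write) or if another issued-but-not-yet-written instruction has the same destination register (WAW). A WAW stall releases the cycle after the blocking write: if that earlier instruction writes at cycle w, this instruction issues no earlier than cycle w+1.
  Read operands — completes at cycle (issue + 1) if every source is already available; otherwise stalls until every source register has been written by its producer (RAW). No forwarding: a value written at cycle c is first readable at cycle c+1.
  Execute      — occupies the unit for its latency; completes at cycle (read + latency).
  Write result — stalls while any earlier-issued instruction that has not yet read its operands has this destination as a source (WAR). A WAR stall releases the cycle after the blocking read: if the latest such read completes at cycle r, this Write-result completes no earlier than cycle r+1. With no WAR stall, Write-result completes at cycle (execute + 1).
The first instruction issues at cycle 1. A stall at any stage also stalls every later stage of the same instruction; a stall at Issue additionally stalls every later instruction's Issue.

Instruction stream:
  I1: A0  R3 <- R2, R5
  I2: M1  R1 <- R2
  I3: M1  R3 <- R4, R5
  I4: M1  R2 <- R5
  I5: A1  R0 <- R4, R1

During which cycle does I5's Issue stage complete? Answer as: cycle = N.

cycle 1: I1→A0
cycle 2: I1 RO, I2→M1
cycle 3: I1 EX, I2 RO
cycle 4: I1 WR R3
cycle 8: I2 EX
cycle 9: I2 WR R1
cycle 10: I3→M1
cycle 11: I3 RO
cycle 16: I3 EX
cycle 17: I3 WR R3
cycle 18: I4→M1
cycle 19: I4 RO, I5→A1
cycle 20: I5 RO
cycle 22: I5 EX
cycle 23: I5 WR R0
cycle 24: I4 EX
cycle 25: I4 WR R2

cycle = 19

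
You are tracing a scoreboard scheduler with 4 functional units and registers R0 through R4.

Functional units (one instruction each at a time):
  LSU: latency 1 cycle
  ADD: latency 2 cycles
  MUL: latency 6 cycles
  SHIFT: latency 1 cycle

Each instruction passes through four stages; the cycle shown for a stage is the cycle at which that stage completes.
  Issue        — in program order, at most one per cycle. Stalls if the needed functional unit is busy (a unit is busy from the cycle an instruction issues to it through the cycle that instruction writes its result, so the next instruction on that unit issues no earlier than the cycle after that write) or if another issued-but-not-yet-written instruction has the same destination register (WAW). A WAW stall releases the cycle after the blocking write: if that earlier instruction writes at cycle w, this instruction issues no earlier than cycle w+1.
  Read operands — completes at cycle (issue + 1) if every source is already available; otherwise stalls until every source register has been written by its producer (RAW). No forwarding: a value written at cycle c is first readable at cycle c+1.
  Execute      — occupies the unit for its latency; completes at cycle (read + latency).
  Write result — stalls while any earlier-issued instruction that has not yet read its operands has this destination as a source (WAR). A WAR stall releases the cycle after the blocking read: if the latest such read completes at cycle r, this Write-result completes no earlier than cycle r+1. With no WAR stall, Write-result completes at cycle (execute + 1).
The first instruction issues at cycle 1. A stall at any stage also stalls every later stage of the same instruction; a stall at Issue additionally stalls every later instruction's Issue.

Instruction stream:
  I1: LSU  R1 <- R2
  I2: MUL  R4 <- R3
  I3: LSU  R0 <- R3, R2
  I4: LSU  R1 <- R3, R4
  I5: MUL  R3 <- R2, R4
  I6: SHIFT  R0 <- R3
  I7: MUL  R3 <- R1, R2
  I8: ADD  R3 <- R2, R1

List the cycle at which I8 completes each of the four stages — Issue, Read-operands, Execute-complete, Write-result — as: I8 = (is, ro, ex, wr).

c1: issue I1 (LSU)
c2: I1 read-ops, issue I2 (MUL)
c3: I1 finished on LSU, I2 read-ops
c4: I1→R1
c5: issue I3 (LSU)
c6: I3 read-ops
c7: I3 finished on LSU
c8: I3→R0
c9: I2 finished on MUL, issue I4 (LSU)
c10: I2→R4
c11: I4 read-ops, issue I5 (MUL)
c12: I4 finished on LSU, I5 read-ops, issue I6 (SHIFT)
c13: I4→R1
c18: I5 finished on MUL
c19: I5→R3
c20: I6 read-ops, issue I7 (MUL)
c21: I6 finished on SHIFT, I7 read-ops
c22: I6→R0
c27: I7 finished on MUL
c28: I7→R3
c29: issue I8 (ADD)
c30: I8 read-ops
c32: I8 finished on ADD
c33: I8→R3

I8 = (29, 30, 32, 33)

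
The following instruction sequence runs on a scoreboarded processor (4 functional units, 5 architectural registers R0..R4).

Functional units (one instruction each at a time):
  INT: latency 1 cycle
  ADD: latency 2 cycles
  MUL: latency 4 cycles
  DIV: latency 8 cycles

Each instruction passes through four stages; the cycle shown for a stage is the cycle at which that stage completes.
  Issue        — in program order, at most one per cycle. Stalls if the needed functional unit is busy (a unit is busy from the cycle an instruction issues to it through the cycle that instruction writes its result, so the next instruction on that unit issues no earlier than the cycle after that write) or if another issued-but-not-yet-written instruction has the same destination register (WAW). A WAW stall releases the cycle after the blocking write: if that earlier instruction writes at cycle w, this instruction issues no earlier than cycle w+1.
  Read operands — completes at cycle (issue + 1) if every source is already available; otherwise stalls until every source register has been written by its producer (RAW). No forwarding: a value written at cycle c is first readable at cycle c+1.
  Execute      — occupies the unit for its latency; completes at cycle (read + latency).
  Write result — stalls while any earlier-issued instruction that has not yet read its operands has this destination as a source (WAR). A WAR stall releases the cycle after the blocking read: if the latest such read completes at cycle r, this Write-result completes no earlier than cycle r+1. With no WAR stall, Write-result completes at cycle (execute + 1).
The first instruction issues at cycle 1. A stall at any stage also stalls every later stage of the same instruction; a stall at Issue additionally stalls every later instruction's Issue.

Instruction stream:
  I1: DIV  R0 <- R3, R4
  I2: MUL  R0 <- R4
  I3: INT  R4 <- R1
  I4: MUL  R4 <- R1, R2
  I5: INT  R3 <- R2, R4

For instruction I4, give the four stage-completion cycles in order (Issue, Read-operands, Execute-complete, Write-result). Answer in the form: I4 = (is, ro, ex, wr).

I1 -> (1, 2, 10, 11)
I2 -> (12, 13, 17, 18)  // WAW R0: wait I1 write@11
I3 -> (13, 14, 15, 16)
I4 -> (19, 20, 24, 25)  // struct: MUL busy until I2 writes@18
I5 -> (20, 26, 27, 28)  // RAW R4: wait I4 write@25

I4 = (19, 20, 24, 25)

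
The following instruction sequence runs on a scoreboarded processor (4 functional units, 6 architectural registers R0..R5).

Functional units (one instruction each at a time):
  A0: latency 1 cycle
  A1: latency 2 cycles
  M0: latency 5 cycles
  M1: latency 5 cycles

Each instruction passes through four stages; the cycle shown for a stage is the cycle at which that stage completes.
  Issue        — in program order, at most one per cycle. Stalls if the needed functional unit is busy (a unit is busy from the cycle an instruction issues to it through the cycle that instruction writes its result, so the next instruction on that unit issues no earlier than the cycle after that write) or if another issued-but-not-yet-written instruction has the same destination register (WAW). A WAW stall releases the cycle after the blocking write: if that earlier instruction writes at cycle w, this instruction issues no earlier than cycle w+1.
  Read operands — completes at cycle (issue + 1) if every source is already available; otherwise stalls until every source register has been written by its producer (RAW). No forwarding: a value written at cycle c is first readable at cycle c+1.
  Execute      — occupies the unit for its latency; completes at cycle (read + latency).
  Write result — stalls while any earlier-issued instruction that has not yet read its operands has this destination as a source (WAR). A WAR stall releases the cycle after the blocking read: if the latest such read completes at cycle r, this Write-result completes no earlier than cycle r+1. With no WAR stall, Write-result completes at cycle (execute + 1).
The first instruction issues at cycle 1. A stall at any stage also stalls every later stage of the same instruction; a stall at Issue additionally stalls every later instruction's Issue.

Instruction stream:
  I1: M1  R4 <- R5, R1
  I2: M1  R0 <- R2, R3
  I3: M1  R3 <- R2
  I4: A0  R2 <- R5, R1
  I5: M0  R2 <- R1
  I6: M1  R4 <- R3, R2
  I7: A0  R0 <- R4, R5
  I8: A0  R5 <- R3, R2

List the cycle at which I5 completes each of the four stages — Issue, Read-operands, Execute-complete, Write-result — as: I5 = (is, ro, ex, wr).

  I1 | 1 | 2 | 7 | 8
  I2 | 9 | 10 | 15 | 16   struct: M1 busy until I1 writes@8
  I3 | 17 | 18 | 23 | 24   struct: M1 busy until I2 writes@16
  I4 | 18 | 19 | 20 | 21
  I5 | 22 | 23 | 28 | 29   WAW R2: wait I4 write@21
  I6 | 25 | 30 | 35 | 36   struct: M1 busy until I3 writes@24 · RAW R2: wait I5 write@29
  I7 | 26 | 37 | 38 | 39   RAW R4: wait I6 write@36
  I8 | 40 | 41 | 42 | 43   struct: A0 busy until I7 writes@39

I5 = (22, 23, 28, 29)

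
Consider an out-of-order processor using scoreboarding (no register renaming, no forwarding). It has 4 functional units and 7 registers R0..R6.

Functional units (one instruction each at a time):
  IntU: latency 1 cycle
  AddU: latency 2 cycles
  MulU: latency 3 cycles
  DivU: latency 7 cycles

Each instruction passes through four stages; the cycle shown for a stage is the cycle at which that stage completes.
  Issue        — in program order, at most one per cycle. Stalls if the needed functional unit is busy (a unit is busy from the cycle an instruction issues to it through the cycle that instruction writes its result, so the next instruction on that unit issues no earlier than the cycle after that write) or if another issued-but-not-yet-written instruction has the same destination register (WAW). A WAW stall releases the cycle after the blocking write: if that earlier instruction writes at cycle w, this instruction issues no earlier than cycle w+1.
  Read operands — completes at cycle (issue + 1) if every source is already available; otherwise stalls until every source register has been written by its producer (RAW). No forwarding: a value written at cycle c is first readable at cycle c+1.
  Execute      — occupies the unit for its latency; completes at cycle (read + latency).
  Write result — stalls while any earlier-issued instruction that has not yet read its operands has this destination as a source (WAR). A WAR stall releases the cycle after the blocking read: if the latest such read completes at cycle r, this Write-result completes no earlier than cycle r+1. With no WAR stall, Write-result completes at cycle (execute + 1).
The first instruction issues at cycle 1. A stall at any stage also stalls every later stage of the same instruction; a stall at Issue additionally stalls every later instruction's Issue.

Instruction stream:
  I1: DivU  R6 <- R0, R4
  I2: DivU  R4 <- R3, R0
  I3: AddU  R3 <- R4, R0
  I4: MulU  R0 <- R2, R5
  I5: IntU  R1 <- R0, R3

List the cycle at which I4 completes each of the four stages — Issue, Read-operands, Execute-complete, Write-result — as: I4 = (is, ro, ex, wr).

I4 = (13, 14, 17, 22)

cycle 1: I1 dispatched to DivU
cycle 2: I1 operands ready
cycle 9: I1 complete
cycle 10: R6←I1
cycle 11: I2 dispatched to DivU
cycle 12: I2 operands ready; I3 dispatched to AddU
cycle 13: I4 dispatched to MulU
cycle 14: I4 operands ready; I5 dispatched to IntU
cycle 17: I4 complete
cycle 19: I2 complete
cycle 20: R4←I2
cycle 21: I3 operands ready
cycle 22: R0←I4
cycle 23: I3 complete
cycle 24: R3←I3
cycle 25: I5 operands ready
cycle 26: I5 complete
cycle 27: R1←I5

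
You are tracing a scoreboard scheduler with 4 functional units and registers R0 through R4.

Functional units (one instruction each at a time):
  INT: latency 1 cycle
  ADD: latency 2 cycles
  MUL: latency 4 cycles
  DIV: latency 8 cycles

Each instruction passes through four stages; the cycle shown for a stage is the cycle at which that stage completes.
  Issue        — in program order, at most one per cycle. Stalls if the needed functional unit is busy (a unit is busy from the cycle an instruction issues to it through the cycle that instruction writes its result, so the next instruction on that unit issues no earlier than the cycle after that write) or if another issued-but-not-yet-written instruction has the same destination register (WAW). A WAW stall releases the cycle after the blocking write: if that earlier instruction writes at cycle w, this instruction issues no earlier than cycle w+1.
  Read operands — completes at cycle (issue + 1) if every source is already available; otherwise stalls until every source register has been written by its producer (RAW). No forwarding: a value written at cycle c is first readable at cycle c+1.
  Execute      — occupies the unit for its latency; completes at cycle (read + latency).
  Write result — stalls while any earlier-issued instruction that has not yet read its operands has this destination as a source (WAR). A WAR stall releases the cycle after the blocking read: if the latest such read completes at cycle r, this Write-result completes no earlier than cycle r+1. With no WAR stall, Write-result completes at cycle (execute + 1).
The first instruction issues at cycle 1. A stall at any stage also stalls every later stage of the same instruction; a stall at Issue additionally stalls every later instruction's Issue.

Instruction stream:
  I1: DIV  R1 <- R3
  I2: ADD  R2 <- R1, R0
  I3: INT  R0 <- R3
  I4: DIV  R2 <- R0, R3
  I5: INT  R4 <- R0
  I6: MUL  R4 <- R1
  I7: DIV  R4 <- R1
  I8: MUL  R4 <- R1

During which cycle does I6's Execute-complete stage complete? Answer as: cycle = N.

cycle 1: I1 issues→DIV
cycle 2: I1 reads; I2 issues→ADD
cycle 3: I3 issues→INT
cycle 4: I3 reads
cycle 5: I3 exec-done
cycle 10: I1 exec-done
cycle 11: I1 writes R1
cycle 12: I2 reads
cycle 13: I3 writes R0
cycle 14: I2 exec-done
cycle 15: I2 writes R2
cycle 16: I4 issues→DIV
cycle 17: I4 reads; I5 issues→INT
cycle 18: I5 reads
cycle 19: I5 exec-done
cycle 20: I5 writes R4
cycle 21: I6 issues→MUL
cycle 22: I6 reads
cycle 25: I4 exec-done
cycle 26: I4 writes R2; I6 exec-done
cycle 27: I6 writes R4
cycle 28: I7 issues→DIV
cycle 29: I7 reads
cycle 37: I7 exec-done
cycle 38: I7 writes R4
cycle 39: I8 issues→MUL
cycle 40: I8 reads
cycle 44: I8 exec-done
cycle 45: I8 writes R4

cycle = 26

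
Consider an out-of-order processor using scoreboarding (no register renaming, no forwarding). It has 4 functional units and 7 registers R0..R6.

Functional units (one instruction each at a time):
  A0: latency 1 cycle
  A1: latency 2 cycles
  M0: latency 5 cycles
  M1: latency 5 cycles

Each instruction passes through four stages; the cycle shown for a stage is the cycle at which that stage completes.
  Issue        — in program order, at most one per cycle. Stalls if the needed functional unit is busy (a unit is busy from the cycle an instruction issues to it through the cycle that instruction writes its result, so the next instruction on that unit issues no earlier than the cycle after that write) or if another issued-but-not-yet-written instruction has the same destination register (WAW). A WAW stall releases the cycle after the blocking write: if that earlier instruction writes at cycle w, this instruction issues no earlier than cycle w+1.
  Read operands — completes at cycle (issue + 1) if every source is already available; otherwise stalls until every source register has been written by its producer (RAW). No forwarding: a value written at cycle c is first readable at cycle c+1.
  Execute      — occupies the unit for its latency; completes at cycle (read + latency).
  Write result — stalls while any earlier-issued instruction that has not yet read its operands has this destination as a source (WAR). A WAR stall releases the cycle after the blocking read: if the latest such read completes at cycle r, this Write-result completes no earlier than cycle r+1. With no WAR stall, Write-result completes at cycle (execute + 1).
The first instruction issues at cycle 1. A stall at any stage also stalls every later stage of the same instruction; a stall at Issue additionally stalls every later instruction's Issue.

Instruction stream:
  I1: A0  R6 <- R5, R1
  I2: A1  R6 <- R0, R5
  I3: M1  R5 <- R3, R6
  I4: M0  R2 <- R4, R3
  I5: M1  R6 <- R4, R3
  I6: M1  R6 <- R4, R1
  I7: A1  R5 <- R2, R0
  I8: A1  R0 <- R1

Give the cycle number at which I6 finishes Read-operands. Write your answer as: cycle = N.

cycle = 26

  I1 | 1 | 2 | 3 | 4
  I2 | 5 | 6 | 8 | 9   WAW R6: wait I1 write@4
  I3 | 6 | 10 | 15 | 16   RAW R6: wait I2 write@9
  I4 | 7 | 8 | 13 | 14
  I5 | 17 | 18 | 23 | 24   struct: M1 busy until I3 writes@16
  I6 | 25 | 26 | 31 | 32   struct: M1 busy until I5 writes@24
  I7 | 26 | 27 | 29 | 30
  I8 | 31 | 32 | 34 | 35   struct: A1 busy until I7 writes@30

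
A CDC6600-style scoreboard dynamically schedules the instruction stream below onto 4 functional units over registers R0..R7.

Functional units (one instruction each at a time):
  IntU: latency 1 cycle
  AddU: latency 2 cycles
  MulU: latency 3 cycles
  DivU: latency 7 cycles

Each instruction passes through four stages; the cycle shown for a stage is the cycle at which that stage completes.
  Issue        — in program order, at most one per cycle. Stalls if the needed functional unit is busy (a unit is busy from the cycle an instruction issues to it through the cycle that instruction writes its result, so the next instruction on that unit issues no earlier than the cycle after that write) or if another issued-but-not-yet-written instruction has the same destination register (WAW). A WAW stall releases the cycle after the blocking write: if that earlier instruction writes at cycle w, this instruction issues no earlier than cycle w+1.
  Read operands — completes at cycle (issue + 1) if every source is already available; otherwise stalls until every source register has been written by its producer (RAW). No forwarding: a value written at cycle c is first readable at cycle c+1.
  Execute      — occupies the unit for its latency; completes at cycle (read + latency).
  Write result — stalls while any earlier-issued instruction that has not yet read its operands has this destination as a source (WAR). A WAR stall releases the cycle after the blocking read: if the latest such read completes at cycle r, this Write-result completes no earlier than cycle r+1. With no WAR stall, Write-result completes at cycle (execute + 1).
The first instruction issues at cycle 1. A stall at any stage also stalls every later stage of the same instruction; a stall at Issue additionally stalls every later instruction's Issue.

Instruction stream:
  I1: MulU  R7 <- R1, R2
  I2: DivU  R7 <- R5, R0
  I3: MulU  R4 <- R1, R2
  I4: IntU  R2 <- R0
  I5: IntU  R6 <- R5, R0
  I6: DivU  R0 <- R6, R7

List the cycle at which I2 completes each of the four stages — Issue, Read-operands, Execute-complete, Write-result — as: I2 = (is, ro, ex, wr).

cycle 1: issue I1 (MulU)
cycle 2: I1 read-ops
cycle 5: I1 finished on MulU
cycle 6: I1→R7
cycle 7: issue I2 (DivU)
cycle 8: I2 read-ops · issue I3 (MulU)
cycle 9: I3 read-ops · issue I4 (IntU)
cycle 10: I4 read-ops
cycle 11: I4 finished on IntU
cycle 12: I3 finished on MulU · I4→R2
cycle 13: I3→R4 · issue I5 (IntU)
cycle 14: I5 read-ops
cycle 15: I2 finished on DivU · I5 finished on IntU
cycle 16: I2→R7 · I5→R6
cycle 17: issue I6 (DivU)
cycle 18: I6 read-ops
cycle 25: I6 finished on DivU
cycle 26: I6→R0

I2 = (7, 8, 15, 16)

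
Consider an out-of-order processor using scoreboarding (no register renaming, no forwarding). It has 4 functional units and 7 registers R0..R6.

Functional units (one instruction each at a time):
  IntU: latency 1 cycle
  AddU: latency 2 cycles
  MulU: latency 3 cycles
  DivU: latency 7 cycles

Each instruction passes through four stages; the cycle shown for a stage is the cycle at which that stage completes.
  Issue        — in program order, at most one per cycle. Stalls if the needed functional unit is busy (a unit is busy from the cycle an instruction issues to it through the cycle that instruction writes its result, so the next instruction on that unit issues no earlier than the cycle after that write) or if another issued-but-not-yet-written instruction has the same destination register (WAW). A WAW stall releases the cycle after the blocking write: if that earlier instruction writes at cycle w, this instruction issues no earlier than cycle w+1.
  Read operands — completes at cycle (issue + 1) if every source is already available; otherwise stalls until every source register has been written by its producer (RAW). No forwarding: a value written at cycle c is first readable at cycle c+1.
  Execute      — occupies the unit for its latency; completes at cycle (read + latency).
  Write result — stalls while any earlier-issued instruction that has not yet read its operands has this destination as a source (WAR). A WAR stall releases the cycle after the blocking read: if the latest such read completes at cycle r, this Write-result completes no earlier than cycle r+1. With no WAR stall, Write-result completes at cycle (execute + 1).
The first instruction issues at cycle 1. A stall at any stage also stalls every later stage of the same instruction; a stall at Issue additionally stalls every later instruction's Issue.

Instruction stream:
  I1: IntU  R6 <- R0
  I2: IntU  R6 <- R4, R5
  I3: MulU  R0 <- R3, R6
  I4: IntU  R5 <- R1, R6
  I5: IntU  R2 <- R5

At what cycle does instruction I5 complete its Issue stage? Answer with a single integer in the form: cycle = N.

c1: I1→IntU
c2: I1 RO
c3: I1 EX
c4: I1 WR R6
c5: I2→IntU
c6: I2 RO | I3→MulU
c7: I2 EX
c8: I2 WR R6
c9: I3 RO | I4→IntU
c10: I4 RO
c11: I4 EX
c12: I3 EX | I4 WR R5
c13: I3 WR R0 | I5→IntU
c14: I5 RO
c15: I5 EX
c16: I5 WR R2

cycle = 13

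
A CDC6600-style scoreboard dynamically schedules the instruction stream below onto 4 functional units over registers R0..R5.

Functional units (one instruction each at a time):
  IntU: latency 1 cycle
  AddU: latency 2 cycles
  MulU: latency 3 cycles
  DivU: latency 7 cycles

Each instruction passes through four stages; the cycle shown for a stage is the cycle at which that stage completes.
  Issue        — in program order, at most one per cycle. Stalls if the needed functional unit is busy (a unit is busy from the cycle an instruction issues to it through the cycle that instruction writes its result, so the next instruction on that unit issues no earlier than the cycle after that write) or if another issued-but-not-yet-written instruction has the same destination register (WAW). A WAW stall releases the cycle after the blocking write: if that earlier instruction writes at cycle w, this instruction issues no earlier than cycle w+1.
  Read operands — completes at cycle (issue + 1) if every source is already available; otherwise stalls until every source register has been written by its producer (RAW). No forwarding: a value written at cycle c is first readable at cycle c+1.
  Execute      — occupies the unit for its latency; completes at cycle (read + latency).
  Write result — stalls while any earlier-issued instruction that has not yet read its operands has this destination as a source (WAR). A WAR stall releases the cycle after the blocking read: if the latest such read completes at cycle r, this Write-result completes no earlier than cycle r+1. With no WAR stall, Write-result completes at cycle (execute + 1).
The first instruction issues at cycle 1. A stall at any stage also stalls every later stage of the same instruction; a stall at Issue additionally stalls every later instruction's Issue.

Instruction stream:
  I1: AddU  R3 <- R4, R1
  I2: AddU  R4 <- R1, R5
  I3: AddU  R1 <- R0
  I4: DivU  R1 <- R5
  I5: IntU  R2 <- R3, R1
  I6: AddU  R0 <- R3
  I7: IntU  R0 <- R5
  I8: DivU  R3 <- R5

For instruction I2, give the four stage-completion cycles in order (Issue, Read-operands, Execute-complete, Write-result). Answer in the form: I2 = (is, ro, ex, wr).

I2 = (6, 7, 9, 10)

t=1  I1 issues→AddU
t=2  I1 reads
t=4  I1 exec-done
t=5  I1 writes R3
t=6  I2 issues→AddU
t=7  I2 reads
t=9  I2 exec-done
t=10  I2 writes R4
t=11  I3 issues→AddU
t=12  I3 reads
t=14  I3 exec-done
t=15  I3 writes R1
t=16  I4 issues→DivU
t=17  I4 reads, I5 issues→IntU
t=18  I6 issues→AddU
t=19  I6 reads
t=21  I6 exec-done
t=22  I6 writes R0
t=24  I4 exec-done
t=25  I4 writes R1
t=26  I5 reads
t=27  I5 exec-done
t=28  I5 writes R2
t=29  I7 issues→IntU
t=30  I7 reads, I8 issues→DivU
t=31  I7 exec-done, I8 reads
t=32  I7 writes R0
t=38  I8 exec-done
t=39  I8 writes R3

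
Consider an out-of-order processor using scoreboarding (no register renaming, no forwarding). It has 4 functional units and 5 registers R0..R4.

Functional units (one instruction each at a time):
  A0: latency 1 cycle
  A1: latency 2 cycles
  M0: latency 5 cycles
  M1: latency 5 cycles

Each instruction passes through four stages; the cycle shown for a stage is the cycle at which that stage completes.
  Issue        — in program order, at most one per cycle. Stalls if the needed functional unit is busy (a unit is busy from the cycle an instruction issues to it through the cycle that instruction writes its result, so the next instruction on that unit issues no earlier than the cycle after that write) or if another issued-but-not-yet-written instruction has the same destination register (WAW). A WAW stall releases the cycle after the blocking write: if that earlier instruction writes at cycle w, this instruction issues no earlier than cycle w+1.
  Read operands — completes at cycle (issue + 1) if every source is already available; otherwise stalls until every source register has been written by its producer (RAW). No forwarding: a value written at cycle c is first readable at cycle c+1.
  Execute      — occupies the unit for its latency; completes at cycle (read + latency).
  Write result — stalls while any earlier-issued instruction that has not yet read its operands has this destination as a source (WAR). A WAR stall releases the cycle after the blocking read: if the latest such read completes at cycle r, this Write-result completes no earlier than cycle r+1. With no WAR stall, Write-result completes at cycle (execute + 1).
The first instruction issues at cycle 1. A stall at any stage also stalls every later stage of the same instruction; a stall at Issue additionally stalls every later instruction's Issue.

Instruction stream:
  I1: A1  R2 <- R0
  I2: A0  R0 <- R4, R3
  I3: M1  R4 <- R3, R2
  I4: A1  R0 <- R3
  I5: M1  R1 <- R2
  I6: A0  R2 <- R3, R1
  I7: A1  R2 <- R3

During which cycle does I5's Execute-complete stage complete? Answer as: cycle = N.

I1 -> (1, 2, 4, 5)
I2 -> (2, 3, 4, 5)
I3 -> (3, 6, 11, 12)  // RAW R2: wait I1 write@5
I4 -> (6, 7, 9, 10)  // WAW R0: wait I2 write@5
I5 -> (13, 14, 19, 20)  // struct: M1 busy until I3 writes@12
I6 -> (14, 21, 22, 23)  // RAW R1: wait I5 write@20
I7 -> (24, 25, 27, 28)  // WAW R2: wait I6 write@23

cycle = 19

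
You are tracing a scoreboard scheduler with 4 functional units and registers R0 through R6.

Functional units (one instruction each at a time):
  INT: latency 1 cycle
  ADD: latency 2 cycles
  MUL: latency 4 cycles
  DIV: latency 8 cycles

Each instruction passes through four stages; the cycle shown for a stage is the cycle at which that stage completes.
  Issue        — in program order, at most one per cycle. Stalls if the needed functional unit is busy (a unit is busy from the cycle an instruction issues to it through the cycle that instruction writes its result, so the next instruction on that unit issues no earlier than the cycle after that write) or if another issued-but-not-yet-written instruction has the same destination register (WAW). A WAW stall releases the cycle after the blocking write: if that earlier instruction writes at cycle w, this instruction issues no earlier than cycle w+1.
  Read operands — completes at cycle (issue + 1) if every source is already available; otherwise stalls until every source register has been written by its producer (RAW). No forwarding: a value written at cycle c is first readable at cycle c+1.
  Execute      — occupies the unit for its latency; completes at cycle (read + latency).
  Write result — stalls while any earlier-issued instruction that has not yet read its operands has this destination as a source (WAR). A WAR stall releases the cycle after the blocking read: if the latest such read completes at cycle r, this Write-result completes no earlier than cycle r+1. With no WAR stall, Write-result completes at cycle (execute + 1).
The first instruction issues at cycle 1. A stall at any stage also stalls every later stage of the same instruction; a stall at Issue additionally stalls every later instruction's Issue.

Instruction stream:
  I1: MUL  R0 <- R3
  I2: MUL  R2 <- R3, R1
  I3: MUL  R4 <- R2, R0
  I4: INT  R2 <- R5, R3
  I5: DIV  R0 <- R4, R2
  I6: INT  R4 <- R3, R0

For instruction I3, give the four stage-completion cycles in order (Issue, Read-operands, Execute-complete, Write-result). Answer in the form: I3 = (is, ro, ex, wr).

I3 = (15, 16, 20, 21)

c1: I1→MUL
c2: I1 RO
c6: I1 EX
c7: I1 WR R0
c8: I2→MUL
c9: I2 RO
c13: I2 EX
c14: I2 WR R2
c15: I3→MUL
c16: I3 RO; I4→INT
c17: I4 RO; I5→DIV
c18: I4 EX
c19: I4 WR R2
c20: I3 EX
c21: I3 WR R4
c22: I5 RO; I6→INT
c30: I5 EX
c31: I5 WR R0
c32: I6 RO
c33: I6 EX
c34: I6 WR R4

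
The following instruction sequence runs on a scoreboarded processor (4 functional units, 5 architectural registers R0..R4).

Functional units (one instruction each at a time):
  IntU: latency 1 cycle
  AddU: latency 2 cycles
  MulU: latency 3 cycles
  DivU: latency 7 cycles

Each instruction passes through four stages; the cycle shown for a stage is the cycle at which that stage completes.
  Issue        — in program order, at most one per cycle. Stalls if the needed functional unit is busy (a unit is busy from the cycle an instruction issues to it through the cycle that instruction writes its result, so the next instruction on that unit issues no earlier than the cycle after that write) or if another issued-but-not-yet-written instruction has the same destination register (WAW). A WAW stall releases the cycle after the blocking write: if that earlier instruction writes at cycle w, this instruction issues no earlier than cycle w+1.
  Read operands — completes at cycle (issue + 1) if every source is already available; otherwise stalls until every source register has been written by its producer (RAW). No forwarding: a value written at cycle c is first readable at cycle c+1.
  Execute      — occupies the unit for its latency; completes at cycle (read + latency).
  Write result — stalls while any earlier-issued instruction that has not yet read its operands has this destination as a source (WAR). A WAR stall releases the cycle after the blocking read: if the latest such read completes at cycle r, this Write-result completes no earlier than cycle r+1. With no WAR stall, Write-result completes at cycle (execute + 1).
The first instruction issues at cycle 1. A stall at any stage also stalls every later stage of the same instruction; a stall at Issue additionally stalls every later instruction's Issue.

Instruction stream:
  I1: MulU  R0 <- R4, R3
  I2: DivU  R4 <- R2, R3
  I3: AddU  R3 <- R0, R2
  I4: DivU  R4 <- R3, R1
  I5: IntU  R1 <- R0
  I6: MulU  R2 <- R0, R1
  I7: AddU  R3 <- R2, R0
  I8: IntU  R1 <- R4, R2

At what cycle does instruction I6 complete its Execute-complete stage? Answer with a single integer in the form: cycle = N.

t=1  issue I1 (MulU)
t=2  I1 read-ops, issue I2 (DivU)
t=3  I2 read-ops, issue I3 (AddU)
t=5  I1 finished on MulU
t=6  I1→R0
t=7  I3 read-ops
t=9  I3 finished on AddU
t=10  I2 finished on DivU, I3→R3
t=11  I2→R4
t=12  issue I4 (DivU)
t=13  I4 read-ops, issue I5 (IntU)
t=14  I5 read-ops, issue I6 (MulU)
t=15  I5 finished on IntU, issue I7 (AddU)
t=16  I5→R1
t=17  I6 read-ops, issue I8 (IntU)
t=20  I4 finished on DivU, I6 finished on MulU
t=21  I4→R4, I6→R2
t=22  I7 read-ops, I8 read-ops
t=23  I8 finished on IntU
t=24  I7 finished on AddU, I8→R1
t=25  I7→R3

cycle = 20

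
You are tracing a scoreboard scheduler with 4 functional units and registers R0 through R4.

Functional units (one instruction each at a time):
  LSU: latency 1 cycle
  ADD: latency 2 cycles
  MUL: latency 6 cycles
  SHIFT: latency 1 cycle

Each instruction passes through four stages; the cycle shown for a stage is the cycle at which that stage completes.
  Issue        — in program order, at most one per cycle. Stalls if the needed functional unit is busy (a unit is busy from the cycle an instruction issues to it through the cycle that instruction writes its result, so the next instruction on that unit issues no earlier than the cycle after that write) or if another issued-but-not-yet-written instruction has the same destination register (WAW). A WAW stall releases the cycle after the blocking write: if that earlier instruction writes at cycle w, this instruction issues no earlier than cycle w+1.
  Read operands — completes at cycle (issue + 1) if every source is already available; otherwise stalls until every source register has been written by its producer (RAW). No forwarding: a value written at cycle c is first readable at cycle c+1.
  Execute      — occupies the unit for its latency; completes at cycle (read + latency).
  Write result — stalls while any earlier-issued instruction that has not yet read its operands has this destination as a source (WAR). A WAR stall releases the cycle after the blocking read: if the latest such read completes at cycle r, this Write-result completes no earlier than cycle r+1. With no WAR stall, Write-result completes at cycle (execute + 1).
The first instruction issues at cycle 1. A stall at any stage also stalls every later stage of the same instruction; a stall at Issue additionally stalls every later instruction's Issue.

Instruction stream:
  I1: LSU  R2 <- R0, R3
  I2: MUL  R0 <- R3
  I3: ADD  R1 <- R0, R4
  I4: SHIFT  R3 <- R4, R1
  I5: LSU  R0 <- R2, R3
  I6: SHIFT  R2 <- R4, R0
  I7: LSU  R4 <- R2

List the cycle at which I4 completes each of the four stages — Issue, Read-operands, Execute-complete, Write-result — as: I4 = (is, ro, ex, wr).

cycle 1: I1→LSU
cycle 2: I1 RO, I2→MUL
cycle 3: I1 EX, I2 RO, I3→ADD
cycle 4: I1 WR R2, I4→SHIFT
cycle 9: I2 EX
cycle 10: I2 WR R0
cycle 11: I3 RO, I5→LSU
cycle 13: I3 EX
cycle 14: I3 WR R1
cycle 15: I4 RO
cycle 16: I4 EX
cycle 17: I4 WR R3
cycle 18: I5 RO, I6→SHIFT
cycle 19: I5 EX
cycle 20: I5 WR R0
cycle 21: I6 RO, I7→LSU
cycle 22: I6 EX
cycle 23: I6 WR R2
cycle 24: I7 RO
cycle 25: I7 EX
cycle 26: I7 WR R4

I4 = (4, 15, 16, 17)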